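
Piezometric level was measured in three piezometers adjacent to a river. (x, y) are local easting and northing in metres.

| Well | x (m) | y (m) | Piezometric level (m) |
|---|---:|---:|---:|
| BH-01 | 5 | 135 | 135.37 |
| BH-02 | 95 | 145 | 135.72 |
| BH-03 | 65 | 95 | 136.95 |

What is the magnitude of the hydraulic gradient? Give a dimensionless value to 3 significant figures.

With h = a·x + b·y + c and BH-01 as origin, the differences give:
  90·a + 10·b = +0.35
  60·a + (-40)·b = +1.58
Eliminate b (×(-40) and ×10, subtract): -4200·a = -29.800 → a = ∂h/∂x = +0.007095
Back-substitute: b = ∂h/∂y = -0.02886.
|∇h| = √(0.007095² + -0.02886²) = 0.02972

0.0297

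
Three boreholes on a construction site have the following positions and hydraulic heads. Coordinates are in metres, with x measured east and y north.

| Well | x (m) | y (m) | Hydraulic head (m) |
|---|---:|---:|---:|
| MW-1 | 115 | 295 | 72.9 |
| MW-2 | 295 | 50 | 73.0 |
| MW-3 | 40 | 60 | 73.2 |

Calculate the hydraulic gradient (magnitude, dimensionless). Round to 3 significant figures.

0.00131

With h = a·x + b·y + c and MW-1 as origin, the differences give:
  180·a + (-245)·b = +0.1
  (-75)·a + (-235)·b = +0.3
Eliminate b (×(-235) and ×(-245), subtract): -60675·a = 50.00 → a = ∂h/∂x = -0.0008241
Back-substitute: b = ∂h/∂y = -0.001014.
|∇h| = √(-0.0008241² + -0.001014²) = 0.001307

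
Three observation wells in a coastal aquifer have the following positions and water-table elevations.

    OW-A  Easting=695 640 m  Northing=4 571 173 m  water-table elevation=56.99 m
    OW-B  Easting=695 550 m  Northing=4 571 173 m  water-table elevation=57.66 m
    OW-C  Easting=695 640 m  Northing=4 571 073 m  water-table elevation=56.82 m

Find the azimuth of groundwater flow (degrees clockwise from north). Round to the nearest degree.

∂h/∂x = (57.66 − 56.99) / (695550 − 695640) = -0.007444
∂h/∂y = (56.82 − 56.99) / (4571073 − 4571173) = +0.001700
Flow direction (−∇h) has components (+0.007444 E, -0.001700 N).
Azimuth = atan2(E, N) = atan2(+0.007444, -0.001700) = 102.9° ≈ 103°.

103°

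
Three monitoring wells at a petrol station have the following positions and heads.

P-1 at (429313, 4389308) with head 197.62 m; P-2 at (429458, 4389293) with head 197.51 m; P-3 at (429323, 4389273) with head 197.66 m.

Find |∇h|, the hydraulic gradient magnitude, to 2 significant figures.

Differences from P-1: to P-2 (Δx, Δy, Δh) = (145, -15, -0.11); to P-3 = (10, -35, +0.04).
Solve a·Δx + b·Δy = Δh: det = 145·(-35) − 10·(-15) = -4925.
∂h/∂x = [(-0.11)·(-35) − (+0.04)·(-15)] / -4925 = -0.0009036
∂h/∂y = [145·(+0.04) − 10·(-0.11)] / -4925 = -0.001401
|∇h| = √(-0.0009036² + -0.001401²) = 0.001667

0.0017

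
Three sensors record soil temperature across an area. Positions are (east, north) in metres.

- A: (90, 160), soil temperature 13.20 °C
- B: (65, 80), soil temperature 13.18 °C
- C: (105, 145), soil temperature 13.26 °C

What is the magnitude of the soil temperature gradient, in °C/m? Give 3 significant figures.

0.00333 °C/m

Differences from A: to B (Δx, Δy, Δh) = (-25, -80, -0.02); to C = (15, -15, +0.06).
Determinant of the coordinate differences = (-25)·(-15) − 15·(-80) = 1575.
∂T/∂x = [(-0.02)·(-15) − (+0.06)·(-80)] / 1575 = +0.003238
∂T/∂y = [(-25)·(+0.06) − 15·(-0.02)] / 1575 = -0.0007619
|∇f| = √(0.003238² + -0.0007619²) = 0.003326 °C/m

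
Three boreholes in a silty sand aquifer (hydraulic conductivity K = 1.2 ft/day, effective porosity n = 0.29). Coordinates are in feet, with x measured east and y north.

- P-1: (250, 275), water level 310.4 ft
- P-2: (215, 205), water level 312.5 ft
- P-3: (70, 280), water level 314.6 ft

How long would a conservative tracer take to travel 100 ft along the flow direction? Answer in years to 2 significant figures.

2.2 years

Three-point gradient (reference P-1): Δ to P-2 = (-35, -70, +2.1), Δ to P-3 = (-180, 5, +4.2).
∂h/∂x = -0.02384, ∂h/∂y = -0.01808 (det = -12775).
|∇h| = √(-0.02384² + -0.01808²) = 0.02992
Seepage velocity v = K·i/n = 1.2 × 0.02992 / 0.29 = 0.1238 ft/day.
t = 100 / 0.1238 = 807.8 days = 2.21 years.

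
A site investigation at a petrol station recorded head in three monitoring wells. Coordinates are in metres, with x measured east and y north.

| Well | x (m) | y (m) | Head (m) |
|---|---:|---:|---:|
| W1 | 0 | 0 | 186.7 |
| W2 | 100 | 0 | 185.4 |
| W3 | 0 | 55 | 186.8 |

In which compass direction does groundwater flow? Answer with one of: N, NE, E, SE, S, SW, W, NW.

∂h/∂x = (185.4 − 186.7) / (100 − 0) = -0.01300
∂h/∂y = (186.8 − 186.7) / (55 − 0) = +0.001818
Flow = −∇h = (+0.01300 east, -0.001818 north), which points east.

E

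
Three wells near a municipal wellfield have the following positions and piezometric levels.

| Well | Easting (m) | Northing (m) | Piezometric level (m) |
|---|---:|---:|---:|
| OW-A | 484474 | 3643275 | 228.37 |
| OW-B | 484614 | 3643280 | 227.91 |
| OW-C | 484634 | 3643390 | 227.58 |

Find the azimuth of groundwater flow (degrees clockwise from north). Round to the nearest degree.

Taking OW-A as reference: OW-B−OW-A = (140, 5, -0.46); OW-C−OW-A = (160, 115, -0.79).
Solve a·Δx + b·Δy = Δh: det = 140·115 − 160·5 = 15300.
∂h/∂x = [(-0.46)·115 − (-0.79)·5] / 15300 = -0.003199
∂h/∂y = [140·(-0.79) − 160·(-0.46)] / 15300 = -0.002418
Flow direction (−∇h) has components (+0.003199 E, +0.002418 N).
Azimuth = atan2(E, N) = atan2(+0.003199, +0.002418) = 52.9° ≈ 053°.

053°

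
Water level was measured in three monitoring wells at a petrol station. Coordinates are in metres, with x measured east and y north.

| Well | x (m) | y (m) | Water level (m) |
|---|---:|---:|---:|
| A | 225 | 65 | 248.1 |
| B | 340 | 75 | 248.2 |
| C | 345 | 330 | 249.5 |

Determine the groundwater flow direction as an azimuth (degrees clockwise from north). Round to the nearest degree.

185°

Taking A as reference: B−A = (115, 10, +0.1); C−A = (120, 265, +1.4).
Solve a·Δx + b·Δy = Δh: det = 115·265 − 120·10 = 29275.
∂h/∂x = [(+0.1)·265 − (+1.4)·10] / 29275 = +0.0004270
∂h/∂y = [115·(+1.4) − 120·(+0.1)] / 29275 = +0.005090
Flow direction (−∇h) has components (-0.0004270 E, -0.005090 N).
Azimuth = atan2(E, N) = atan2(-0.0004270, -0.005090) = 184.8° ≈ 185°.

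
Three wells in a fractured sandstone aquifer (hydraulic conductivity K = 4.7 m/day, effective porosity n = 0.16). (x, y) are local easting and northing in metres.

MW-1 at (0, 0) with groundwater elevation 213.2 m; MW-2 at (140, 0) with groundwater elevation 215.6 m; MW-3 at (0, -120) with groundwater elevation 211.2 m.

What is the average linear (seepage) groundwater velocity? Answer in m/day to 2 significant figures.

∂h/∂x = (215.6 − 213.2) / (140 − 0) = +0.01714
∂h/∂y = (211.2 − 213.2) / (-120 − 0) = +0.01667
|∇h| = √(0.01714² + 0.01667²) = 0.02391
Seepage velocity v = K·i/n = 4.7 × 0.02391 / 0.16 = 0.7024 m/day.

0.70 m/day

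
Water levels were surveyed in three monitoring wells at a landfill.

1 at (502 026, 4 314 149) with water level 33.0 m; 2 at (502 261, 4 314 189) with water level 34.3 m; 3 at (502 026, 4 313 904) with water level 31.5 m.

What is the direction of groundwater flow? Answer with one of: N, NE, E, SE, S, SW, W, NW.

SW

Differences from 1: to 2 (Δx, Δy, Δh) = (235, 40, +1.3); to 3 = (0, -245, -1.5).
Determinant of the coordinate differences = 235·(-245) − 0·40 = -57575.
∂h/∂x = [(+1.3)·(-245) − (-1.5)·40] / -57575 = +0.004490
∂h/∂y = [235·(-1.5) − 0·(+1.3)] / -57575 = +0.006122
Flow = −∇h = (-0.004490 east, -0.006122 north), which points southwest.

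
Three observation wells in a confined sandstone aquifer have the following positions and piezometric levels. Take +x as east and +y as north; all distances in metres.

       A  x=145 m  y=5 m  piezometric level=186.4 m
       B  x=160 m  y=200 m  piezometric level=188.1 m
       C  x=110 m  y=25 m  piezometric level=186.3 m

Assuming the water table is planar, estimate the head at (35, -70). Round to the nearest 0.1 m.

Taking A as reference: B−A = (15, 195, +1.7); C−A = (-35, 20, -0.1).
Solve a·Δx + b·Δy = Δh: det = 15·20 − (-35)·195 = 7125.
∂h/∂x = [(+1.7)·20 − (-0.1)·195] / 7125 = +0.007509
∂h/∂y = [15·(-0.1) − (-35)·(+1.7)] / 7125 = +0.008140
h(35, -70) = 186.4 + (+0.007509)·(-110) + (+0.008140)·(-75) = 186.4 -0.826 -0.611 = 184.964 m.

185.0 m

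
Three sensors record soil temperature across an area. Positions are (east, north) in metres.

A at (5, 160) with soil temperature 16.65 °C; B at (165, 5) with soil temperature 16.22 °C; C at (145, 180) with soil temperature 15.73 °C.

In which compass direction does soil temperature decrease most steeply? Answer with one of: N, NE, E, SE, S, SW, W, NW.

Differences from A: to B (Δx, Δy, Δh) = (160, -155, -0.43); to C = (140, 20, -0.92).
Solve a·Δx + b·Δy = ΔT: det = 160·20 − 140·(-155) = 24900.
∂T/∂x = [(-0.43)·20 − (-0.92)·(-155)] / 24900 = -0.006072
∂T/∂y = [160·(-0.92) − 140·(-0.43)] / 24900 = -0.003494
Steepest decrease is along −∇f = (+0.006072 E, +0.003494 N) → northeast.

NE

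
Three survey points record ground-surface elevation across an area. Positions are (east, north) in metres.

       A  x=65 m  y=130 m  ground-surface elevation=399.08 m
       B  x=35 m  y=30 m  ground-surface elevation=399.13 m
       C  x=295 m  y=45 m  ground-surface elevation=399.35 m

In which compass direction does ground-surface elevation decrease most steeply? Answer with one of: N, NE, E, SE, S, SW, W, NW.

NW

Differences from A: to B (Δx, Δy, Δh) = (-30, -100, +0.05); to C = (230, -85, +0.27).
Determinant of the coordinate differences = (-30)·(-85) − 230·(-100) = 25550.
∂z/∂x = [(+0.05)·(-85) − (+0.27)·(-100)] / 25550 = +0.0008904
∂z/∂y = [(-30)·(+0.27) − 230·(+0.05)] / 25550 = -0.0007671
Steepest decrease is along −∇f = (-0.0008904 E, +0.0007671 N) → northwest.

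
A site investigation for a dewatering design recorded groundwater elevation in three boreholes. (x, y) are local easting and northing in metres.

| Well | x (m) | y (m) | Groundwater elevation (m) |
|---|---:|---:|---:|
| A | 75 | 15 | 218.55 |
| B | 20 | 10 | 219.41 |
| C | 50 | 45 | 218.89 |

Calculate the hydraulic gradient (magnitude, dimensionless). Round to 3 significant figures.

0.0156

With h = a·x + b·y + c and A as origin, the differences give:
  (-55)·a + (-5)·b = +0.86
  (-25)·a + 30·b = +0.34
Eliminate b (×30 and ×(-5), subtract): -1775·a = 27.500 → a = ∂h/∂x = -0.01549
Back-substitute: b = ∂h/∂y = -0.001577.
|∇h| = √(-0.01549² + -0.001577²) = 0.01557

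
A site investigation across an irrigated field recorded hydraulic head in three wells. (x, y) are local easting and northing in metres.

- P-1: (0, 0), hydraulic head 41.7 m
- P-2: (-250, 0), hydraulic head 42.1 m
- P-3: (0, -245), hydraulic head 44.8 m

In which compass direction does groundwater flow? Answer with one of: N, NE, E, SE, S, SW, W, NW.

N

∂h/∂x = (42.1 − 41.7) / (-250 − 0) = -0.001600
∂h/∂y = (44.8 − 41.7) / (-245 − 0) = -0.01265
Flow = −∇h = (+0.001600 east, +0.01265 north), which points north.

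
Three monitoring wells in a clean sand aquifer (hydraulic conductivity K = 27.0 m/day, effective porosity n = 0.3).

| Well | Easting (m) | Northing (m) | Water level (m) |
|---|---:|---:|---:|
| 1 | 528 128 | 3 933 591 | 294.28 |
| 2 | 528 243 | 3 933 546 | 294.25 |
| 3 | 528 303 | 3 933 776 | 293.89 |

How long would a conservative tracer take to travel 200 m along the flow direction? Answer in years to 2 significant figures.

Three-point gradient (reference 1): Δ to 2 = (115, -45, -0.03), Δ to 3 = (175, 185, -0.39).
∂h/∂x = -0.0007925, ∂h/∂y = -0.001358 (det = 29150).
|∇h| = √(-0.0007925² + -0.001358²) = 0.001572
Seepage velocity v = K·i/n = 27.0 × 0.001572 / 0.3 = 0.1415 m/day.
t = 200 / 0.1415 = 1413 days = 3.87 years.

3.9 years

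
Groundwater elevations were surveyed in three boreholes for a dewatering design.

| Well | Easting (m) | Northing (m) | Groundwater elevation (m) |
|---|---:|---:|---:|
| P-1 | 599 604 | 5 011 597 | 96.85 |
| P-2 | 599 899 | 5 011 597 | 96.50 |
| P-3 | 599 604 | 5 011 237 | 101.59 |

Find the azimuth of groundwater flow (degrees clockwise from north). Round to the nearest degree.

005°

∂h/∂x = (96.50 − 96.85) / (599899 − 599604) = -0.001186
∂h/∂y = (101.59 − 96.85) / (5011237 − 5011597) = -0.01317
Flow direction (−∇h) has components (+0.001186 E, +0.01317 N).
Azimuth = atan2(E, N) = atan2(+0.001186, +0.01317) = 5.1° ≈ 005°.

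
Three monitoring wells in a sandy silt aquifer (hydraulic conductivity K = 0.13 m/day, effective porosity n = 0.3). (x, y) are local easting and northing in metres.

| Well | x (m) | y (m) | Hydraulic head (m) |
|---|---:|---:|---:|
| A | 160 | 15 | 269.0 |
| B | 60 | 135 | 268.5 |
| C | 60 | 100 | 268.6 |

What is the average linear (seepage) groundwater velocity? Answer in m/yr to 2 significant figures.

Differences from A: to B (Δx, Δy, Δh) = (-100, 120, -0.5); to C = (-100, 85, -0.4).
Determinant of the coordinate differences = (-100)·85 − (-100)·120 = 3500.
∂h/∂x = [(-0.5)·85 − (-0.4)·120] / 3500 = +0.001571
∂h/∂y = [(-100)·(-0.4) − (-100)·(-0.5)] / 3500 = -0.002857
|∇h| = √(0.001571² + -0.002857²) = 0.00326
Seepage velocity v = K·i/n = 0.13 × 0.00326 / 0.3 = 0.001413 m/day = 0.5161 m/yr.

0.52 m/yr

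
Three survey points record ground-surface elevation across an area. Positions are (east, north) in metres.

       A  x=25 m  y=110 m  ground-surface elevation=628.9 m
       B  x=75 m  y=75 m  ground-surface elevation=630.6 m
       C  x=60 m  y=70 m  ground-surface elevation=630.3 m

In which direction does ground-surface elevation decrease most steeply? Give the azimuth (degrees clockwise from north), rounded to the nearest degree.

299°

With z = a·x + b·y + c and A as origin, the differences give:
  50·a + (-35)·b = +1.7
  35·a + (-40)·b = +1.4
Eliminate b (×(-40) and ×(-35), subtract): -775·a = -19.00 → a = ∂z/∂x = +0.02452
Back-substitute: b = ∂z/∂y = -0.01355.
Steepest decrease is along −∇f: components (-0.02452 E, +0.01355 N).
Azimuth = atan2(-0.02452, +0.01355) = 298.9° ≈ 299°.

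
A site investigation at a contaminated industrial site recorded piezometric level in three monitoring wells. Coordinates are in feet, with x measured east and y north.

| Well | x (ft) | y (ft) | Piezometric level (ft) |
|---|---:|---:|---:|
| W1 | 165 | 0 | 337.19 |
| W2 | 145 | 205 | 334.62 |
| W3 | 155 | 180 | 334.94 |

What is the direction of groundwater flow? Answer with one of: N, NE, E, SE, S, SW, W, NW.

Differences from W1: to W2 (Δx, Δy, Δh) = (-20, 205, -2.57); to W3 = (-10, 180, -2.25).
Determinant of the coordinate differences = (-20)·180 − (-10)·205 = -1550.
∂h/∂x = [(-2.57)·180 − (-2.25)·205] / -1550 = +0.0008710
∂h/∂y = [(-20)·(-2.25) − (-10)·(-2.57)] / -1550 = -0.01245
Flow = −∇h = (-0.0008710 east, +0.01245 north), which points north.

N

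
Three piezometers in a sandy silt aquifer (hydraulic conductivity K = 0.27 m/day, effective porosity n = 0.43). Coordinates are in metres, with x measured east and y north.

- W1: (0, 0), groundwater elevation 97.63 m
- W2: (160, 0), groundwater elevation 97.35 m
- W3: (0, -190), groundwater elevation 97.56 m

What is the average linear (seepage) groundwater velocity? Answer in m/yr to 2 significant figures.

∂h/∂x = (97.35 − 97.63) / (160 − 0) = -0.001750
∂h/∂y = (97.56 − 97.63) / (-190 − 0) = +0.0003684
|∇h| = √(-0.001750² + 0.0003684²) = 0.001788
Seepage velocity v = K·i/n = 0.27 × 0.001788 / 0.43 = 0.001123 m/day = 0.4102 m/yr.

0.41 m/yr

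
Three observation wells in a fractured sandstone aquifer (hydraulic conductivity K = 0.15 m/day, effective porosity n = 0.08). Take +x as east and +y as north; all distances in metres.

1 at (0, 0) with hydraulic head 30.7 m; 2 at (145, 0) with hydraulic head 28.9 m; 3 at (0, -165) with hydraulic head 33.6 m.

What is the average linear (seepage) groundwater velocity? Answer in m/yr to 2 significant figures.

15 m/yr

∂h/∂x = (28.9 − 30.7) / (145 − 0) = -0.01241
∂h/∂y = (33.6 − 30.7) / (-165 − 0) = -0.01758
|∇h| = √(-0.01241² + -0.01758²) = 0.02152
Seepage velocity v = K·i/n = 0.15 × 0.02152 / 0.08 = 0.04035 m/day = 14.74 m/yr.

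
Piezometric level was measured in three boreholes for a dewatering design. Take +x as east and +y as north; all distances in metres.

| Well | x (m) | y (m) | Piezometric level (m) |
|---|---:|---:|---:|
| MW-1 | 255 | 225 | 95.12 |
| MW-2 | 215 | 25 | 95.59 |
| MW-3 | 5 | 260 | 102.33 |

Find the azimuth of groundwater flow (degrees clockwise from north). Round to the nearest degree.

Differences from MW-1: to MW-2 (Δx, Δy, Δh) = (-40, -200, +0.47); to MW-3 = (-250, 35, +7.21).
Solve a·Δx + b·Δy = Δh: det = (-40)·35 − (-250)·(-200) = -51400.
∂h/∂x = [(+0.47)·35 − (+7.21)·(-200)] / -51400 = -0.02837
∂h/∂y = [(-40)·(+7.21) − (-250)·(+0.47)] / -51400 = +0.003325
Flow direction (−∇h) has components (+0.02837 E, -0.003325 N).
Azimuth = atan2(E, N) = atan2(+0.02837, -0.003325) = 96.7° ≈ 097°.

097°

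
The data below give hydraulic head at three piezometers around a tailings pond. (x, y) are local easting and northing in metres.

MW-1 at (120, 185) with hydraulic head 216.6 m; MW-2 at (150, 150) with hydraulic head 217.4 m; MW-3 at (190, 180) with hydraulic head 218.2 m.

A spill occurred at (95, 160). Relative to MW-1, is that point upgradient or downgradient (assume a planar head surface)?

downgradient

Taking MW-1 as reference: MW-2−MW-1 = (30, -35, +0.8); MW-3−MW-1 = (70, -5, +1.6).
Solve a·Δx + b·Δy = Δh: det = 30·(-5) − 70·(-35) = 2300.
∂h/∂x = [(+0.8)·(-5) − (+1.6)·(-35)] / 2300 = +0.02261
∂h/∂y = [30·(+1.6) − 70·(+0.8)] / 2300 = -0.003478
Head at (95, 160) = 216.6 + (+0.02261)·(-25) + (-0.003478)·(-25) = 216.12 m.
That is lower than the 216.6 m at MW-1, so the point is downgradient.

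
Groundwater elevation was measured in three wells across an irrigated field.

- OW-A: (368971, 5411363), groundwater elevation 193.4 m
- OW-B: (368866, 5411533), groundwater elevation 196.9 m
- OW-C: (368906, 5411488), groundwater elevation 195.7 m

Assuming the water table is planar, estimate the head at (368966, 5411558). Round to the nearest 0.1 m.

194.8 m

With h = a·x + b·y + c and OW-A as origin, the differences give:
  (-105)·a + 170·b = +3.5
  (-65)·a + 125·b = +2.3
Eliminate b (×125 and ×170, subtract): -2075·a = 46.50 → a = ∂h/∂x = -0.02241
Back-substitute: b = ∂h/∂y = +0.006747.
h(368966, 5411558) = 193.4 + (-0.02241)·(-5) + (+0.006747)·(195) = 193.4 +0.112 +1.316 = 194.828 m.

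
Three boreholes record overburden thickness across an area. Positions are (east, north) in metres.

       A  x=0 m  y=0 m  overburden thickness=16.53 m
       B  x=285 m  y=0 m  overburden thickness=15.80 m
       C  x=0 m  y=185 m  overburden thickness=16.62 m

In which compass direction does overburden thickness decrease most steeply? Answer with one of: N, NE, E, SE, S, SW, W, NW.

∂d/∂x = (15.80 − 16.53) / (285 − 0) = -0.002561
∂d/∂y = (16.62 − 16.53) / (185 − 0) = +0.0004865
Steepest decrease is along −∇f = (+0.002561 E, -0.0004865 N) → east.

E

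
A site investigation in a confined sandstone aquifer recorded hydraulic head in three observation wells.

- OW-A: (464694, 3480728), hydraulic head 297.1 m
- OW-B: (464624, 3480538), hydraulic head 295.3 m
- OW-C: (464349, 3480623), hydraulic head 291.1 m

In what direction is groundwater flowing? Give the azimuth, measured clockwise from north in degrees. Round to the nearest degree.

258°

Taking OW-A as reference: OW-B−OW-A = (-70, -190, -1.8); OW-C−OW-A = (-345, -105, -6.0).
Solve a·Δx + b·Δy = Δh: det = (-70)·(-105) − (-345)·(-190) = -58200.
∂h/∂x = [(-1.8)·(-105) − (-6.0)·(-190)] / -58200 = +0.01634
∂h/∂y = [(-70)·(-6.0) − (-345)·(-1.8)] / -58200 = +0.003454
Flow direction (−∇h) has components (-0.01634 E, -0.003454 N).
Azimuth = atan2(E, N) = atan2(-0.01634, -0.003454) = 258.1° ≈ 258°.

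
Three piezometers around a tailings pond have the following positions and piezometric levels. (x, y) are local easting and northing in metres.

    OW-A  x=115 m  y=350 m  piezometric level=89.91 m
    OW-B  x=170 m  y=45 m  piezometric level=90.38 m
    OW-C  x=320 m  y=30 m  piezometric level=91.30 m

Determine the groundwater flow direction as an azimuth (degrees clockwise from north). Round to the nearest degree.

With h = a·x + b·y + c and OW-A as origin, the differences give:
  55·a + (-305)·b = +0.47
  205·a + (-320)·b = +1.39
Eliminate b (×(-320) and ×(-305), subtract): 44925·a = 273.550 → a = ∂h/∂x = +0.006089
Back-substitute: b = ∂h/∂y = -0.0004430.
Flow direction (−∇h) has components (-0.006089 E, +0.0004430 N).
Azimuth = atan2(E, N) = atan2(-0.006089, +0.0004430) = 274.2° ≈ 274°.

274°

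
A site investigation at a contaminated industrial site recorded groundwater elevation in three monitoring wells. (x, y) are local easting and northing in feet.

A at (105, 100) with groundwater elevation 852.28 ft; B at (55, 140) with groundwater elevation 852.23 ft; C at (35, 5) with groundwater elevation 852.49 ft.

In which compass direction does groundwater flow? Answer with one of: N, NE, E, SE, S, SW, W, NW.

With h = a·x + b·y + c and A as origin, the differences give:
  (-50)·a + 40·b = -0.05
  (-70)·a + (-95)·b = +0.21
Eliminate b (×(-95) and ×40, subtract): 7550·a = -3.650 → a = ∂h/∂x = -0.0004834
Back-substitute: b = ∂h/∂y = -0.001854.
Flow = −∇h = (+0.0004834 east, +0.001854 north), which points north.

N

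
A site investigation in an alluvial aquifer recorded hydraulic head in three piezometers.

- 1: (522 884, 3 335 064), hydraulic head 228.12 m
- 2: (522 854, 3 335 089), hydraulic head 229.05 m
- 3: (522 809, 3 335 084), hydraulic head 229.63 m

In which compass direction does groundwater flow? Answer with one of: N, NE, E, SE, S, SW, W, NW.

SE

Differences from 1: to 2 (Δx, Δy, Δh) = (-30, 25, +0.93); to 3 = (-75, 20, +1.51).
Solve a·Δx + b·Δy = Δh: det = (-30)·20 − (-75)·25 = 1275.
∂h/∂x = [(+0.93)·20 − (+1.51)·25] / 1275 = -0.01502
∂h/∂y = [(-30)·(+1.51) − (-75)·(+0.93)] / 1275 = +0.01918
Flow = −∇h = (+0.01502 east, -0.01918 north), which points southeast.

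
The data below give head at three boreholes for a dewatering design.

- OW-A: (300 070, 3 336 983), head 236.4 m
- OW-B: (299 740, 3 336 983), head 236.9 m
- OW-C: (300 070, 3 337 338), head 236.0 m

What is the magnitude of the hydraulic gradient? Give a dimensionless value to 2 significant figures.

∂h/∂x = (236.9 − 236.4) / (299740 − 300070) = -0.001515
∂h/∂y = (236.0 − 236.4) / (3337338 − 3336983) = -0.001127
|∇h| = √(-0.001515² + -0.001127²) = 0.001888

0.0019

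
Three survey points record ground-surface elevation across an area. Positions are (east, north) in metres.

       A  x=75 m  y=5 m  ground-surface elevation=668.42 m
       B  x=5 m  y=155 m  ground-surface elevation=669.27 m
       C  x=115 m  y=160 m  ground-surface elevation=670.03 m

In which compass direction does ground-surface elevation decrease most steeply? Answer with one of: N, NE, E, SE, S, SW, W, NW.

Taking A as reference: B−A = (-70, 150, +0.85); C−A = (40, 155, +1.61).
Determinant of the coordinate differences = (-70)·155 − 40·150 = -16850.
∂z/∂x = [(+0.85)·155 − (+1.61)·150] / -16850 = +0.006513
∂z/∂y = [(-70)·(+1.61) − 40·(+0.85)] / -16850 = +0.008706
Steepest decrease is along −∇f = (-0.006513 E, -0.008706 N) → southwest.

SW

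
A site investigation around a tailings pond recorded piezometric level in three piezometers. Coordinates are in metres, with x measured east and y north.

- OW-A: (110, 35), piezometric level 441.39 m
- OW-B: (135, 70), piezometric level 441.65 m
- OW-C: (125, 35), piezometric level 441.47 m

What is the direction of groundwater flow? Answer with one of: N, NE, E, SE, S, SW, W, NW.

Taking OW-A as reference: OW-B−OW-A = (25, 35, +0.26); OW-C−OW-A = (15, 0, +0.08).
Solve a·Δx + b·Δy = Δh: det = 25·0 − 15·35 = -525.
∂h/∂x = [(+0.26)·0 − (+0.08)·35] / -525 = +0.005333
∂h/∂y = [25·(+0.08) − 15·(+0.26)] / -525 = +0.003619
Flow = −∇h = (-0.005333 east, -0.003619 north), which points southwest.

SW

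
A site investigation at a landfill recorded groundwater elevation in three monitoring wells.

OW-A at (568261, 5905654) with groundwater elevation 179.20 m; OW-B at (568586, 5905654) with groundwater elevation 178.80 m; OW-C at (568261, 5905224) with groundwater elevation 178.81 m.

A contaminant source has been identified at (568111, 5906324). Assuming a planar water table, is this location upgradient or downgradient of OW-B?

∂h/∂x = (178.80 − 179.20) / (568586 − 568261) = -0.001231
∂h/∂y = (178.81 − 179.20) / (5905224 − 5905654) = +0.0009070
Head at (568111, 5906324) = 179.20 + (-0.001231)·(-150) + (+0.0009070)·(670) = 179.99 m.
That is higher than the 178.80 m at OW-B, so the point is upgradient.

upgradient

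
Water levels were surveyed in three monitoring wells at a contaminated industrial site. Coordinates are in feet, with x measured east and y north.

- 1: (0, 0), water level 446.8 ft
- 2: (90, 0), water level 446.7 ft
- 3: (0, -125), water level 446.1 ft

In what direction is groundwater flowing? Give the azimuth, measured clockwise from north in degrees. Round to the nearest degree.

169°

∂h/∂x = (446.7 − 446.8) / (90 − 0) = -0.001111
∂h/∂y = (446.1 − 446.8) / (-125 − 0) = +0.005600
Flow direction (−∇h) has components (+0.001111 E, -0.005600 N).
Azimuth = atan2(E, N) = atan2(+0.001111, -0.005600) = 168.8° ≈ 169°.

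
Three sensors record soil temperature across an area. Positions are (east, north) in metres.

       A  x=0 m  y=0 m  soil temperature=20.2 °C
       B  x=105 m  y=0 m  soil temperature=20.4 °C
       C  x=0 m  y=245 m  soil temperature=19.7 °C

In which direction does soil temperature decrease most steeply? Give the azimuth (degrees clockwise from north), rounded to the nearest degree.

317°

∂T/∂x = (20.4 − 20.2) / (105 − 0) = +0.001905
∂T/∂y = (19.7 − 20.2) / (245 − 0) = -0.002041
Steepest decrease is along −∇f: components (-0.001905 E, +0.002041 N).
Azimuth = atan2(-0.001905, +0.002041) = 317.0° ≈ 317°.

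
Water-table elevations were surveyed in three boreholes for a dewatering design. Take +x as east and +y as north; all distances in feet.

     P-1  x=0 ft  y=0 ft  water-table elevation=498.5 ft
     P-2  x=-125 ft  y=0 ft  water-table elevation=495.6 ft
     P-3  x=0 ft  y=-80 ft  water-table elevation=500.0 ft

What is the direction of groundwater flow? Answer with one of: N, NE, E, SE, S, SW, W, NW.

NW

∂h/∂x = (495.6 − 498.5) / (-125 − 0) = +0.02320
∂h/∂y = (500.0 − 498.5) / (-80 − 0) = -0.01875
Flow = −∇h = (-0.02320 east, +0.01875 north), which points northwest.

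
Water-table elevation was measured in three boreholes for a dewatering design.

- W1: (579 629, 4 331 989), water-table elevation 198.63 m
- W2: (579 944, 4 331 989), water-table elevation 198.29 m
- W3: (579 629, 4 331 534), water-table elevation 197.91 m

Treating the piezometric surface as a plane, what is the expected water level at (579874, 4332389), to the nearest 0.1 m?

∂h/∂x = (198.29 − 198.63) / (579944 − 579629) = -0.001079
∂h/∂y = (197.91 − 198.63) / (4331534 − 4331989) = +0.001582
h(579874, 4332389) = 198.63 + (-0.001079)·(245) + (+0.001582)·(400) = 198.63 -0.264 +0.633 = 198.999 m.

199.0 m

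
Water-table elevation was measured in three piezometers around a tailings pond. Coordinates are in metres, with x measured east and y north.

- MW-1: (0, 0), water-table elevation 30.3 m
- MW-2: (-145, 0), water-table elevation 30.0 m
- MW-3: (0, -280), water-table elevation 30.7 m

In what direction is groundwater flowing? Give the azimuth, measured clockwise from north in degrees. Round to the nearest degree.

∂h/∂x = (30.0 − 30.3) / (-145 − 0) = +0.002069
∂h/∂y = (30.7 − 30.3) / (-280 − 0) = -0.001429
Flow direction (−∇h) has components (-0.002069 E, +0.001429 N).
Azimuth = atan2(E, N) = atan2(-0.002069, +0.001429) = 304.6° ≈ 305°.

305°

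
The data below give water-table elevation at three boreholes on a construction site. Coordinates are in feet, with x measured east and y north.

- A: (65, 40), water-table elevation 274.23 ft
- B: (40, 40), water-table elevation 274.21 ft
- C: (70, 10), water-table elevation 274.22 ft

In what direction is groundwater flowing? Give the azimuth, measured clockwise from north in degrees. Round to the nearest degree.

240°

Three-point gradient (reference A): Δ to B = (-25, 0, -0.02), Δ to C = (5, -30, -0.01).
∂h/∂x = +0.0008000, ∂h/∂y = +0.0004667 (det = 750).
Flow direction (−∇h) has components (-0.0008000 E, -0.0004667 N).
Azimuth = atan2(E, N) = atan2(-0.0008000, -0.0004667) = 239.7° ≈ 240°.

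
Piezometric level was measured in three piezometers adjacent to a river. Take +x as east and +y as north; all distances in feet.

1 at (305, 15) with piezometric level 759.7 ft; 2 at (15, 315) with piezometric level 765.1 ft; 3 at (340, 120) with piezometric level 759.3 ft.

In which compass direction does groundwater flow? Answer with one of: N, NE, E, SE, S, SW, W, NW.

Taking 1 as reference: 2−1 = (-290, 300, +5.4); 3−1 = (35, 105, -0.4).
Solve a·Δx + b·Δy = Δh: det = (-290)·105 − 35·300 = -40950.
∂h/∂x = [(+5.4)·105 − (-0.4)·300] / -40950 = -0.01678
∂h/∂y = [(-290)·(-0.4) − 35·(+5.4)] / -40950 = +0.001783
Flow = −∇h = (+0.01678 east, -0.001783 north), which points east.

E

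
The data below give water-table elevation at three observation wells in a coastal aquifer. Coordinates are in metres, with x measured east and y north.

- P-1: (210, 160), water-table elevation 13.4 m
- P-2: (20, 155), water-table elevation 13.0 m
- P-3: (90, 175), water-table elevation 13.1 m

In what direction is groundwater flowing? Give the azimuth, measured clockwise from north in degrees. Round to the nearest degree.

320°

Three-point gradient (reference P-1): Δ to P-2 = (-190, -5, -0.4), Δ to P-3 = (-120, 15, -0.3).
∂h/∂x = +0.002174, ∂h/∂y = -0.002609 (det = -3450).
Flow direction (−∇h) has components (-0.002174 E, +0.002609 N).
Azimuth = atan2(E, N) = atan2(-0.002174, +0.002609) = 320.2° ≈ 320°.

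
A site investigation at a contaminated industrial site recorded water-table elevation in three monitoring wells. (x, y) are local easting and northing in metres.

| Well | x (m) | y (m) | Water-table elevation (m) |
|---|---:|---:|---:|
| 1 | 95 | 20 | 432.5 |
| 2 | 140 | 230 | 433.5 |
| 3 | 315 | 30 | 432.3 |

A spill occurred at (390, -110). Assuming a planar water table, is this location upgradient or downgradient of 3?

downgradient

Taking 1 as reference: 2−1 = (45, 210, +1.0); 3−1 = (220, 10, -0.2).
Solve a·Δx + b·Δy = Δh: det = 45·10 − 220·210 = -45750.
∂h/∂x = [(+1.0)·10 − (-0.2)·210] / -45750 = -0.001137
∂h/∂y = [45·(-0.2) − 220·(+1.0)] / -45750 = +0.005005
Head at (390, -110) = 432.5 + (-0.001137)·(295) + (+0.005005)·(-130) = 431.51 m.
That is lower than the 432.3 m at 3, so the point is downgradient.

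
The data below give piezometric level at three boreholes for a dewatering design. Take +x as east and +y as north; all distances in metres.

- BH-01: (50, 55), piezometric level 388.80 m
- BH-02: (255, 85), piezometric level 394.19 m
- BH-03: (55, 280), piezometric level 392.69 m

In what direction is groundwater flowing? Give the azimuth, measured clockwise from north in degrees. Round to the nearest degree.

With h = a·x + b·y + c and BH-01 as origin, the differences give:
  205·a + 30·b = +5.39
  5·a + 225·b = +3.89
Eliminate b (×225 and ×30, subtract): 45975·a = 1096.050 → a = ∂h/∂x = +0.02384
Back-substitute: b = ∂h/∂y = +0.01676.
Flow direction (−∇h) has components (-0.02384 E, -0.01676 N).
Azimuth = atan2(E, N) = atan2(-0.02384, -0.01676) = 234.9° ≈ 235°.

235°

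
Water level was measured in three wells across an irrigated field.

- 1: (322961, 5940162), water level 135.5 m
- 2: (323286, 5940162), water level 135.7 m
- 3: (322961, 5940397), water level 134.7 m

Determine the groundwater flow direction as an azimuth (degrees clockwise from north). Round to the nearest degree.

∂h/∂x = (135.7 − 135.5) / (323286 − 322961) = +0.0006154
∂h/∂y = (134.7 − 135.5) / (5940397 − 5940162) = -0.003404
Flow direction (−∇h) has components (-0.0006154 E, +0.003404 N).
Azimuth = atan2(E, N) = atan2(-0.0006154, +0.003404) = 349.8° ≈ 350°.

350°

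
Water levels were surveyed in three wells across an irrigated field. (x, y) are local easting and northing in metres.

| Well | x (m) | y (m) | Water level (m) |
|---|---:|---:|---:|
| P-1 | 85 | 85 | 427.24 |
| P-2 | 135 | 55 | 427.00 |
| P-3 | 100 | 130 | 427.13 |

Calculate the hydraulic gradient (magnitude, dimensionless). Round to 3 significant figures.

0.00527

Three-point gradient (reference P-1): Δ to P-2 = (50, -30, -0.24), Δ to P-3 = (15, 45, -0.11).
∂h/∂x = -0.005222, ∂h/∂y = -0.0007037 (det = 2700).
|∇h| = √(-0.005222² + -0.0007037²) = 0.005269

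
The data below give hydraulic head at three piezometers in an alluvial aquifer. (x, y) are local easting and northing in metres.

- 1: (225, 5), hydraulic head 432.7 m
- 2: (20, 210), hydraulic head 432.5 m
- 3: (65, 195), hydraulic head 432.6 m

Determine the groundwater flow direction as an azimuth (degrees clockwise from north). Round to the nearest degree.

237°

Differences from 1: to 2 (Δx, Δy, Δh) = (-205, 205, -0.2); to 3 = (-160, 190, -0.1).
Determinant of the coordinate differences = (-205)·190 − (-160)·205 = -6150.
∂h/∂x = [(-0.2)·190 − (-0.1)·205] / -6150 = +0.002846
∂h/∂y = [(-205)·(-0.1) − (-160)·(-0.2)] / -6150 = +0.001870
Flow direction (−∇h) has components (-0.002846 E, -0.001870 N).
Azimuth = atan2(E, N) = atan2(-0.002846, -0.001870) = 236.7° ≈ 237°.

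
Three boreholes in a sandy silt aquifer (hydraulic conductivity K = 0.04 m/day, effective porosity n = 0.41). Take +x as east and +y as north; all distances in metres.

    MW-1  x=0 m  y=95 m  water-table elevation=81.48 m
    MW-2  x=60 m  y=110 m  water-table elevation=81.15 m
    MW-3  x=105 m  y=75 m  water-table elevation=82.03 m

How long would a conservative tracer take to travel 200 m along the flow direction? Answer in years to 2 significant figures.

With h = a·x + b·y + c and MW-1 as origin, the differences give:
  60·a + 15·b = -0.33
  105·a + (-20)·b = +0.55
Eliminate b (×(-20) and ×15, subtract): -2775·a = -1.650 → a = ∂h/∂x = +0.0005946
Back-substitute: b = ∂h/∂y = -0.02438.
|∇h| = √(0.0005946² + -0.02438²) = 0.02439
Seepage velocity v = K·i/n = 0.04 × 0.02439 / 0.41 = 0.00238 m/day.
t = 200 / 0.00238 = 8.403e+04 days = 230 years.

230 years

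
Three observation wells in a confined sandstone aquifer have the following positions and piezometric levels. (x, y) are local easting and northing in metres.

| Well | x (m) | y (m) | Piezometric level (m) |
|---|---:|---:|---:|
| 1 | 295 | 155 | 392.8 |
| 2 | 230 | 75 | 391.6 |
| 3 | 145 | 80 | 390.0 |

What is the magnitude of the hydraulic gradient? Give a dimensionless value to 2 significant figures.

Three-point gradient (reference 1): Δ to 2 = (-65, -80, -1.2), Δ to 3 = (-150, -75, -2.8).
∂h/∂x = +0.01881, ∂h/∂y = -0.0002807 (det = -7125).
|∇h| = √(0.01881² + -0.0002807²) = 0.01881

0.019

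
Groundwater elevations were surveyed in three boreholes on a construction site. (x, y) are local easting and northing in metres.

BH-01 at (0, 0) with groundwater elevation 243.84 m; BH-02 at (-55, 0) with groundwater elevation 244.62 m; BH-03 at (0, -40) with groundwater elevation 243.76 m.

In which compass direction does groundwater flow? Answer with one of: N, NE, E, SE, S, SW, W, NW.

∂h/∂x = (244.62 − 243.84) / (-55 − 0) = -0.01418
∂h/∂y = (243.76 − 243.84) / (-40 − 0) = +0.002000
Flow = −∇h = (+0.01418 east, -0.002000 north), which points east.

E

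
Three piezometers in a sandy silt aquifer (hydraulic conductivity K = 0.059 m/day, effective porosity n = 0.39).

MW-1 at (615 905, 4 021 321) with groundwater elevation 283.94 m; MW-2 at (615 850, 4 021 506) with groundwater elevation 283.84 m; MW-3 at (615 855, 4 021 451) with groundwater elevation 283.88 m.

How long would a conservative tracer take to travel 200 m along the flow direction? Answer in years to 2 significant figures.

With h = a·x + b·y + c and MW-1 as origin, the differences give:
  (-55)·a + 185·b = -0.10
  (-50)·a + 130·b = -0.06
Eliminate b (×130 and ×185, subtract): 2100·a = -1.900 → a = ∂h/∂x = -0.0009048
Back-substitute: b = ∂h/∂y = -0.0008095.
|∇h| = √(-0.0009048² + -0.0008095²) = 0.001214
Seepage velocity v = K·i/n = 0.059 × 0.001214 / 0.39 = 0.0001837 m/day.
t = 200 / 0.0001837 = 1.089e+06 days = 2.98e+03 years.

3000 years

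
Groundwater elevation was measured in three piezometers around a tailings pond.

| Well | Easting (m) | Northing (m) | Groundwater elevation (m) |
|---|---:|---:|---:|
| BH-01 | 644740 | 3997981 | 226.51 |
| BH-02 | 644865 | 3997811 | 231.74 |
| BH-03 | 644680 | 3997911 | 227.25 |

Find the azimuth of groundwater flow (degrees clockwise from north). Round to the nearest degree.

Three-point gradient (reference BH-01): Δ to BH-02 = (125, -170, +5.23), Δ to BH-03 = (-60, -70, +0.74).
∂h/∂x = +0.01268, ∂h/∂y = -0.02144 (det = -18950).
Flow direction (−∇h) has components (-0.01268 E, +0.02144 N).
Azimuth = atan2(E, N) = atan2(-0.01268, +0.02144) = 329.4° ≈ 329°.

329°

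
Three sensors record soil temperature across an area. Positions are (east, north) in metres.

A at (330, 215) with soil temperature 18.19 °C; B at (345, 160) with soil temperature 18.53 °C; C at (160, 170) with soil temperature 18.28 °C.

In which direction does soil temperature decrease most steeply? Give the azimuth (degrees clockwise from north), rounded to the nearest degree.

350°

Three-point gradient (reference A): Δ to B = (15, -55, +0.34), Δ to C = (-170, -45, +0.09).
∂T/∂x = +0.001032, ∂T/∂y = -0.005900 (det = -10025).
Steepest decrease is along −∇f: components (-0.001032 E, +0.005900 N).
Azimuth = atan2(-0.001032, +0.005900) = 350.1° ≈ 350°.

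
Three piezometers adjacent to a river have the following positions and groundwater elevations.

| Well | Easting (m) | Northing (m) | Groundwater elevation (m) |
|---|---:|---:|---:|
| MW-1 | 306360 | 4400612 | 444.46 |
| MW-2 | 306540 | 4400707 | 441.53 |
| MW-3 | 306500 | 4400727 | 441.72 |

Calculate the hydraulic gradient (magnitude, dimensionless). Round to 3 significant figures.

0.0153

With h = a·x + b·y + c and MW-1 as origin, the differences give:
  180·a + 95·b = -2.93
  140·a + 115·b = -2.74
Eliminate b (×115 and ×95, subtract): 7400·a = -76.650 → a = ∂h/∂x = -0.01036
Back-substitute: b = ∂h/∂y = -0.01122.
|∇h| = √(-0.01036² + -0.01122²) = 0.01527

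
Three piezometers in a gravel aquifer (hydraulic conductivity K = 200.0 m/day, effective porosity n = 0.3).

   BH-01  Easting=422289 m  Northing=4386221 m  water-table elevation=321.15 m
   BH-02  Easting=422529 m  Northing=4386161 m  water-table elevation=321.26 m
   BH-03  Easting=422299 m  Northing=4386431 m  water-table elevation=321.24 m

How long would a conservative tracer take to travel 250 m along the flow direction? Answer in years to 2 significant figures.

Differences from BH-01: to BH-02 (Δx, Δy, Δh) = (240, -60, +0.11); to BH-03 = (10, 210, +0.09).
Determinant of the coordinate differences = 240·210 − 10·(-60) = 51000.
∂h/∂x = [(+0.11)·210 − (+0.09)·(-60)] / 51000 = +0.0005588
∂h/∂y = [240·(+0.09) − 10·(+0.11)] / 51000 = +0.0004020
|∇h| = √(0.0005588² + 0.0004020²) = 0.0006884
Seepage velocity v = K·i/n = 200.0 × 0.0006884 / 0.3 = 0.4589 m/day.
t = 250 / 0.4589 = 544.8 days = 1.49 years.

1.5 years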